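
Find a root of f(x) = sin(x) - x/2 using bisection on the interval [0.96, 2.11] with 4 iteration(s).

f(x) = sin(x) - x/2
Initial interval: [0.96, 2.11]

Iteration 1:
  c_1 = (0.960000 + 2.110000)/2 = 1.535000
  f(c_1) = f(1.535000) = 0.231859
  f(a) × f(c) ≥ 0, new interval: [1.535000, 2.110000]
Iteration 2:
  c_2 = (1.535000 + 2.110000)/2 = 1.822500
  f(c_2) = f(1.822500) = 0.057240
  f(a) × f(c) ≥ 0, new interval: [1.822500, 2.110000]
Iteration 3:
  c_3 = (1.822500 + 2.110000)/2 = 1.966250
  f(c_3) = f(1.966250) = -0.060303
  f(a) × f(c) < 0, new interval: [1.822500, 1.966250]
Iteration 4:
  c_4 = (1.822500 + 1.966250)/2 = 1.894375
  f(c_4) = f(1.894375) = 0.000916
  f(a) × f(c) ≥ 0, new interval: [1.894375, 1.966250]

After 4 iteration(s), the approximation is c_4 = 1.894375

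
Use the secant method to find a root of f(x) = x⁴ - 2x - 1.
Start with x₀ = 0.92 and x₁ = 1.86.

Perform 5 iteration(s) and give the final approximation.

f(x) = x⁴ - 2x - 1
x₀ = 0.92, x₁ = 1.86

Secant formula: x_{n+1} = x_n - f(x_n)(x_n - x_{n-1})/(f(x_n) - f(x_{n-1}))

Iteration 1:
  f(0.920000) = -2.123607
  f(1.860000) = 7.248832
  x_2 = 1.860000 - 7.248832×(1.860000 - 0.920000)/(7.248832 - (-2.123607))
       = 1.132985
Iteration 2:
  f(1.860000) = 7.248832
  f(1.132985) = -1.618199
  x_3 = 1.132985 - (-1.618199)×(1.132985 - 1.860000)/(-1.618199 - 7.248832)
       = 1.265663
Iteration 3:
  f(1.132985) = -1.618199
  f(1.265663) = -0.965236
  x_4 = 1.265663 - (-0.965236)×(1.265663 - 1.132985)/(-0.965236 - (-1.618199))
       = 1.461792
Iteration 4:
  f(1.265663) = -0.965236
  f(1.461792) = 0.642478
  x_5 = 1.461792 - 0.642478×(1.461792 - 1.265663)/(0.642478 - (-0.965236))
       = 1.383414
Iteration 5:
  f(1.461792) = 0.642478
  f(1.383414) = -0.104066
  x_6 = 1.383414 - (-0.104066)×(1.383414 - 1.461792)/(-0.104066 - 0.642478)
       = 1.394340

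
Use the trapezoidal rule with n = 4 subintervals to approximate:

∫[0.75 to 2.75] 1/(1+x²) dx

f(x) = 1/(1+x²)
a = 0.75, b = 2.75, n = 4
h = (b - a)/n = 0.500000

Trapezoidal rule: (h/2)[f(x₀) + 2f(x₁) + 2f(x₂) + ... + f(xₙ)]

x_0 = 0.7500, f(x_0) = 0.640000, coefficient = 1
x_1 = 1.2500, f(x_1) = 0.390244, coefficient = 2
x_2 = 1.7500, f(x_2) = 0.246154, coefficient = 2
x_3 = 2.2500, f(x_3) = 0.164948, coefficient = 2
x_4 = 2.7500, f(x_4) = 0.116788, coefficient = 1

I ≈ (0.500000/2) × 2.359481 = 0.589870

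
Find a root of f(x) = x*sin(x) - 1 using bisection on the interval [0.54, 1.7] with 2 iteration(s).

f(x) = x*sin(x) - 1
Initial interval: [0.54, 1.7]

Iteration 1:
  c_1 = (0.540000 + 1.700000)/2 = 1.120000
  f(c_1) = f(1.120000) = 0.008112
  f(a) × f(c) < 0, new interval: [0.540000, 1.120000]
Iteration 2:
  c_2 = (0.540000 + 1.120000)/2 = 0.830000
  f(c_2) = f(0.830000) = -0.387517
  f(a) × f(c) ≥ 0, new interval: [0.830000, 1.120000]

After 2 iteration(s), the approximation is c_2 = 0.830000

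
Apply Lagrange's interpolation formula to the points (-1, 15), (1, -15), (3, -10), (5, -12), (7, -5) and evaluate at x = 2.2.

Lagrange interpolation formula:
P(x) = Σ yᵢ × Lᵢ(x)
where Lᵢ(x) = Π_{j≠i} (x - xⱼ)/(xᵢ - xⱼ)

L_0(2.2) = (2.2 - 1)/(-1 - 1) × (2.2 - 3)/(-1 - 3) × (2.2 - 5)/(-1 - 5) × (2.2 - 7)/(-1 - 7) = -0.033600
L_1(2.2) = (2.2 - (-1))/(1 - (-1)) × (2.2 - 3)/(1 - 3) × (2.2 - 5)/(1 - 5) × (2.2 - 7)/(1 - 7) = 0.358400
L_2(2.2) = (2.2 - (-1))/(3 - (-1)) × (2.2 - 1)/(3 - 1) × (2.2 - 5)/(3 - 5) × (2.2 - 7)/(3 - 7) = 0.806400
L_3(2.2) = (2.2 - (-1))/(5 - (-1)) × (2.2 - 1)/(5 - 1) × (2.2 - 3)/(5 - 3) × (2.2 - 7)/(5 - 7) = -0.153600
L_4(2.2) = (2.2 - (-1))/(7 - (-1)) × (2.2 - 1)/(7 - 1) × (2.2 - 3)/(7 - 3) × (2.2 - 5)/(7 - 5) = 0.022400

P(2.2) = 15×L_0(2.2) + (-15)×L_1(2.2) + (-10)×L_2(2.2) + (-12)×L_3(2.2) + (-5)×L_4(2.2)
P(2.2) = -12.212800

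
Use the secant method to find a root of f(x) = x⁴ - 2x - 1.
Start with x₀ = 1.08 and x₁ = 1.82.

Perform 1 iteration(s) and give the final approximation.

f(x) = x⁴ - 2x - 1
x₀ = 1.08, x₁ = 1.82

Secant formula: x_{n+1} = x_n - f(x_n)(x_n - x_{n-1})/(f(x_n) - f(x_{n-1}))

Iteration 1:
  f(1.080000) = -1.799511
  f(1.820000) = 6.331994
  x_2 = 1.820000 - 6.331994×(1.820000 - 1.080000)/(6.331994 - (-1.799511))
       = 1.243763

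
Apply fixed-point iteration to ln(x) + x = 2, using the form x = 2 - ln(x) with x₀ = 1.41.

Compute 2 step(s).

Equation: ln(x) + x = 2
Fixed-point form: x = 2 - ln(x)
x₀ = 1.41

x_1 = g(1.410000) = 1.656410
x_2 = g(1.656410) = 1.495347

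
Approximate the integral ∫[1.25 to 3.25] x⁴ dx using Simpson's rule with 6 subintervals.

f(x) = x⁴
a = 1.25, b = 3.25, n = 6
h = (b - a)/n = 0.333333

Simpson's rule: (h/3)[f(x₀) + 4f(x₁) + 2f(x₂) + ... + f(xₙ)]

x_0 = 1.2500, f(x_0) = 2.441406, coefficient = 1
x_1 = 1.5833, f(x_1) = 6.284770, coefficient = 4
x_2 = 1.9167, f(x_2) = 13.495419, coefficient = 2
x_3 = 2.2500, f(x_3) = 25.628906, coefficient = 4
x_4 = 2.5833, f(x_4) = 44.537085, coefficient = 2
x_5 = 2.9167, f(x_5) = 72.368104, coefficient = 4
x_6 = 3.2500, f(x_6) = 111.566406, coefficient = 1

I ≈ (0.333333/3) × 647.199942 = 71.911105
Exact value: 71.907813
Error: 0.003292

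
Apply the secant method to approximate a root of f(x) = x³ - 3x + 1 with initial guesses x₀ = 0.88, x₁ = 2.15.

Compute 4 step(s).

f(x) = x³ - 3x + 1
x₀ = 0.88, x₁ = 2.15

Secant formula: x_{n+1} = x_n - f(x_n)(x_n - x_{n-1})/(f(x_n) - f(x_{n-1}))

Iteration 1:
  f(0.880000) = -0.958528
  f(2.150000) = 4.488375
  x_2 = 2.150000 - 4.488375×(2.150000 - 0.880000)/(4.488375 - (-0.958528))
       = 1.103490
Iteration 2:
  f(2.150000) = 4.488375
  f(1.103490) = -0.966761
  x_3 = 1.103490 - (-0.966761)×(1.103490 - 2.150000)/(-0.966761 - 4.488375)
       = 1.288953
Iteration 3:
  f(1.103490) = -0.966761
  f(1.288953) = -0.725392
  x_4 = 1.288953 - (-0.725392)×(1.288953 - 1.103490)/(-0.725392 - (-0.966761))
       = 1.846330
Iteration 4:
  f(1.288953) = -0.725392
  f(1.846330) = 1.755031
  x_5 = 1.846330 - 1.755031×(1.846330 - 1.288953)/(1.755031 - (-0.725392))
       = 1.451956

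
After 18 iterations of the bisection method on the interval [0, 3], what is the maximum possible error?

Bisection error bound: |error| ≤ (b-a)/2^n
|error| ≤ (3 - 0)/2^18 = 3/2^18
|error| ≤ 0.0000114441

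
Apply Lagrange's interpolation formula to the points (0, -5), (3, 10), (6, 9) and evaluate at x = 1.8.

Lagrange interpolation formula:
P(x) = Σ yᵢ × Lᵢ(x)
where Lᵢ(x) = Π_{j≠i} (x - xⱼ)/(xᵢ - xⱼ)

L_0(1.8) = (1.8 - 3)/(0 - 3) × (1.8 - 6)/(0 - 6) = 0.280000
L_1(1.8) = (1.8 - 0)/(3 - 0) × (1.8 - 6)/(3 - 6) = 0.840000
L_2(1.8) = (1.8 - 0)/(6 - 0) × (1.8 - 3)/(6 - 3) = -0.120000

P(1.8) = (-5)×L_0(1.8) + 10×L_1(1.8) + 9×L_2(1.8)
P(1.8) = 5.920000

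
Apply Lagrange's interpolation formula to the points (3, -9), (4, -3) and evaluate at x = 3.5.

Lagrange interpolation formula:
P(x) = Σ yᵢ × Lᵢ(x)
where Lᵢ(x) = Π_{j≠i} (x - xⱼ)/(xᵢ - xⱼ)

L_0(3.5) = (3.5 - 4)/(3 - 4) = 0.500000
L_1(3.5) = (3.5 - 3)/(4 - 3) = 0.500000

P(3.5) = (-9)×L_0(3.5) + (-3)×L_1(3.5)
P(3.5) = -6.000000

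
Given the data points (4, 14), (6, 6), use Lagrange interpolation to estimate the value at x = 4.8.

Lagrange interpolation formula:
P(x) = Σ yᵢ × Lᵢ(x)
where Lᵢ(x) = Π_{j≠i} (x - xⱼ)/(xᵢ - xⱼ)

L_0(4.8) = (4.8 - 6)/(4 - 6) = 0.600000
L_1(4.8) = (4.8 - 4)/(6 - 4) = 0.400000

P(4.8) = 14×L_0(4.8) + 6×L_1(4.8)
P(4.8) = 10.800000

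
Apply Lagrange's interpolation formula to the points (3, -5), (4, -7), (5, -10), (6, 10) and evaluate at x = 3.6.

Lagrange interpolation formula:
P(x) = Σ yᵢ × Lᵢ(x)
where Lᵢ(x) = Π_{j≠i} (x - xⱼ)/(xᵢ - xⱼ)

L_0(3.6) = (3.6 - 4)/(3 - 4) × (3.6 - 5)/(3 - 5) × (3.6 - 6)/(3 - 6) = 0.224000
L_1(3.6) = (3.6 - 3)/(4 - 3) × (3.6 - 5)/(4 - 5) × (3.6 - 6)/(4 - 6) = 1.008000
L_2(3.6) = (3.6 - 3)/(5 - 3) × (3.6 - 4)/(5 - 4) × (3.6 - 6)/(5 - 6) = -0.288000
L_3(3.6) = (3.6 - 3)/(6 - 3) × (3.6 - 4)/(6 - 4) × (3.6 - 5)/(6 - 5) = 0.056000

P(3.6) = (-5)×L_0(3.6) + (-7)×L_1(3.6) + (-10)×L_2(3.6) + 10×L_3(3.6)
P(3.6) = -4.736000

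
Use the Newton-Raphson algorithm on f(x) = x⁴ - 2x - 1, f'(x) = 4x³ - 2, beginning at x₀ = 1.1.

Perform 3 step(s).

f(x) = x⁴ - 2x - 1
f'(x) = 4x³ - 2
x₀ = 1.1

Newton-Raphson formula: x_{n+1} = x_n - f(x_n)/f'(x_n)

Iteration 1:
  f(1.100000) = -1.735900
  f'(1.100000) = 3.324000
  x_1 = 1.100000 - (-1.735900)/3.324000 = 1.622232
Iteration 2:
  f(1.622232) = 2.681051
  f'(1.622232) = 15.076509
  x_2 = 1.622232 - 2.681051/15.076509 = 1.444403
Iteration 3:
  f(1.444403) = 0.463837
  f'(1.444403) = 10.053820
  x_3 = 1.444403 - 0.463837/10.053820 = 1.398267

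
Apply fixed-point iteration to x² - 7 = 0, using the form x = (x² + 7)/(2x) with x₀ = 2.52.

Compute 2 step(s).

Equation: x² - 7 = 0
Fixed-point form: x = (x² + 7)/(2x)
x₀ = 2.52

x_1 = g(2.520000) = 2.648889
x_2 = g(2.648889) = 2.645753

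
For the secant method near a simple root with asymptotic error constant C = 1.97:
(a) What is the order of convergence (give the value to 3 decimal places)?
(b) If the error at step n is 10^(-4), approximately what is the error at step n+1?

(a) Secant method has superlinear convergence with order φ = (1+√5)/2 ≈ 1.618.
    This means |e_{n+1}| ≈ C|e_n|^1.618.

(b) With |e_n| = 10^(-4) and C = 1.97:
    |e_{n+1}| ≈ 1.97 × (10^(-4))^1.618 = 1.97 × 10^(-6.47)

(a) ≈ 1.618 (golden ratio); (b) |e_{n+1}| ≈ 6.642e-07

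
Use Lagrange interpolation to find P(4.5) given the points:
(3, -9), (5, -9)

Lagrange interpolation formula:
P(x) = Σ yᵢ × Lᵢ(x)
where Lᵢ(x) = Π_{j≠i} (x - xⱼ)/(xᵢ - xⱼ)

L_0(4.5) = (4.5 - 5)/(3 - 5) = 0.250000
L_1(4.5) = (4.5 - 3)/(5 - 3) = 0.750000

P(4.5) = (-9)×L_0(4.5) + (-9)×L_1(4.5)
P(4.5) = -9.000000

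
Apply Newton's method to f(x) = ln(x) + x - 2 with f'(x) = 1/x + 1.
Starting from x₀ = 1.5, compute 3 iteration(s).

f(x) = ln(x) + x - 2
f'(x) = 1/x + 1
x₀ = 1.5

Newton-Raphson formula: x_{n+1} = x_n - f(x_n)/f'(x_n)

Iteration 1:
  f(1.500000) = -0.094535
  f'(1.500000) = 1.666667
  x_1 = 1.500000 - (-0.094535)/1.666667 = 1.556721
Iteration 2:
  f(1.556721) = -0.000697
  f'(1.556721) = 1.642376
  x_2 = 1.556721 - (-0.000697)/1.642376 = 1.557146
Iteration 3:
  f(1.557146) = 0.000000
  f'(1.557146) = 1.642201
  x_3 = 1.557146 - 0.000000/1.642201 = 1.557146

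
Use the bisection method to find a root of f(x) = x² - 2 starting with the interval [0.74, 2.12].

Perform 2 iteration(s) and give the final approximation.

f(x) = x² - 2
Initial interval: [0.74, 2.12]

Iteration 1:
  c_1 = (0.740000 + 2.120000)/2 = 1.430000
  f(c_1) = f(1.430000) = 0.044900
  f(a) × f(c) < 0, new interval: [0.740000, 1.430000]
Iteration 2:
  c_2 = (0.740000 + 1.430000)/2 = 1.085000
  f(c_2) = f(1.085000) = -0.822775
  f(a) × f(c) ≥ 0, new interval: [1.085000, 1.430000]

After 2 iteration(s), the approximation is c_2 = 1.085000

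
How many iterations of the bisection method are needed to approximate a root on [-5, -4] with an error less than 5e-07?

We need (b-a)/2^n ≤ 5e-07
(-4 - (-5))/2^n ≤ 5e-07
1/2^n ≤ 5e-07
2^n ≥ 2000000
n ≥ log₂(2000000) = 20.93
n ≥ 21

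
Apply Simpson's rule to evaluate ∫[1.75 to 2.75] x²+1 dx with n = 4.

f(x) = x²+1
a = 1.75, b = 2.75, n = 4
h = (b - a)/n = 0.250000

Simpson's rule: (h/3)[f(x₀) + 4f(x₁) + 2f(x₂) + ... + f(xₙ)]

x_0 = 1.7500, f(x_0) = 4.062500, coefficient = 1
x_1 = 2.0000, f(x_1) = 5.000000, coefficient = 4
x_2 = 2.2500, f(x_2) = 6.062500, coefficient = 2
x_3 = 2.5000, f(x_3) = 7.250000, coefficient = 4
x_4 = 2.7500, f(x_4) = 8.562500, coefficient = 1

I ≈ (0.250000/3) × 73.750000 = 6.145833
Exact value: 6.145833
Error: 0.000000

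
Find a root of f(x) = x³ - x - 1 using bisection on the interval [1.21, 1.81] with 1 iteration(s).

f(x) = x³ - x - 1
Initial interval: [1.21, 1.81]

Iteration 1:
  c_1 = (1.210000 + 1.810000)/2 = 1.510000
  f(c_1) = f(1.510000) = 0.932951
  f(a) × f(c) < 0, new interval: [1.210000, 1.510000]

After 1 iteration(s), the approximation is c_1 = 1.510000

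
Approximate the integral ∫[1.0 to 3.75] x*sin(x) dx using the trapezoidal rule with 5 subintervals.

f(x) = x*sin(x)
a = 1.0, b = 3.75, n = 5
h = (b - a)/n = 0.550000

Trapezoidal rule: (h/2)[f(x₀) + 2f(x₁) + 2f(x₂) + ... + f(xₙ)]

x_0 = 1.0000, f(x_0) = 0.841471, coefficient = 1
x_1 = 1.5500, f(x_1) = 1.549665, coefficient = 2
x_2 = 2.1000, f(x_2) = 1.812740, coefficient = 2
x_3 = 2.6500, f(x_3) = 1.250881, coefficient = 2
x_4 = 3.2000, f(x_4) = -0.186797, coefficient = 2
x_5 = 3.7500, f(x_5) = -2.143355, coefficient = 1

I ≈ (0.550000/2) × 7.551092 = 2.076550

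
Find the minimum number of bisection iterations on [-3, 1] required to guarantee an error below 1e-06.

We need (b-a)/2^n ≤ 1e-06
(1 - (-3))/2^n ≤ 1e-06
4/2^n ≤ 1e-06
2^n ≥ 4000000
n ≥ log₂(4000000) = 21.93
n ≥ 22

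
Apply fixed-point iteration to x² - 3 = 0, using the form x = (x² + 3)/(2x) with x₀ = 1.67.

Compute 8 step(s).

Equation: x² - 3 = 0
Fixed-point form: x = (x² + 3)/(2x)
x₀ = 1.67

x_1 = g(1.670000) = 1.733204
x_2 = g(1.733204) = 1.732051
x_3 = g(1.732051) = 1.732051
x_4 = g(1.732051) = 1.732051
x_5 = g(1.732051) = 1.732051
x_6 = g(1.732051) = 1.732051
x_7 = g(1.732051) = 1.732051
x_8 = g(1.732051) = 1.732051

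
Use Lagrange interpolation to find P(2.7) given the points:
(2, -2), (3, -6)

Lagrange interpolation formula:
P(x) = Σ yᵢ × Lᵢ(x)
where Lᵢ(x) = Π_{j≠i} (x - xⱼ)/(xᵢ - xⱼ)

L_0(2.7) = (2.7 - 3)/(2 - 3) = 0.300000
L_1(2.7) = (2.7 - 2)/(3 - 2) = 0.700000

P(2.7) = (-2)×L_0(2.7) + (-6)×L_1(2.7)
P(2.7) = -4.800000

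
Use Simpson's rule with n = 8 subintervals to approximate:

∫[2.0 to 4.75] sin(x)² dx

f(x) = sin(x)²
a = 2.0, b = 4.75, n = 8
h = (b - a)/n = 0.343750

Simpson's rule: (h/3)[f(x₀) + 4f(x₁) + 2f(x₂) + ... + f(xₙ)]

x_0 = 2.0000, f(x_0) = 0.826822, coefficient = 1
x_1 = 2.3438, f(x_1) = 0.512443, coefficient = 4
x_2 = 2.6875, f(x_2) = 0.192411, coefficient = 2
x_3 = 3.0312, f(x_3) = 0.012126, coefficient = 4
x_4 = 3.3750, f(x_4) = 0.053497, coefficient = 2
x_5 = 3.7188, f(x_5) = 0.297727, coefficient = 4
x_6 = 4.0625, f(x_6) = 0.633856, coefficient = 2
x_7 = 4.4062, f(x_7) = 0.909170, coefficient = 4
x_8 = 4.7500, f(x_8) = 0.998586, coefficient = 1

I ≈ (0.343750/3) × 10.510805 = 1.204363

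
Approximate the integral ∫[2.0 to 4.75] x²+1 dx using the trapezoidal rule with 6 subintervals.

f(x) = x²+1
a = 2.0, b = 4.75, n = 6
h = (b - a)/n = 0.458333

Trapezoidal rule: (h/2)[f(x₀) + 2f(x₁) + 2f(x₂) + ... + f(xₙ)]

x_0 = 2.0000, f(x_0) = 5.000000, coefficient = 1
x_1 = 2.4583, f(x_1) = 7.043403, coefficient = 2
x_2 = 2.9167, f(x_2) = 9.506944, coefficient = 2
x_3 = 3.3750, f(x_3) = 12.390625, coefficient = 2
x_4 = 3.8333, f(x_4) = 15.694444, coefficient = 2
x_5 = 4.2917, f(x_5) = 19.418403, coefficient = 2
x_6 = 4.7500, f(x_6) = 23.562500, coefficient = 1

I ≈ (0.458333/2) × 156.670139 = 35.903573
Exact value: 35.807292
Error: 0.096282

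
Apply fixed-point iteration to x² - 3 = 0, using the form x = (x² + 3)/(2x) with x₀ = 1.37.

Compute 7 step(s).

Equation: x² - 3 = 0
Fixed-point form: x = (x² + 3)/(2x)
x₀ = 1.37

x_1 = g(1.370000) = 1.779891
x_2 = g(1.779891) = 1.732694
x_3 = g(1.732694) = 1.732051
x_4 = g(1.732051) = 1.732051
x_5 = g(1.732051) = 1.732051
x_6 = g(1.732051) = 1.732051
x_7 = g(1.732051) = 1.732051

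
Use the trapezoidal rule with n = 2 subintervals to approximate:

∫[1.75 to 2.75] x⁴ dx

f(x) = x⁴
a = 1.75, b = 2.75, n = 2
h = (b - a)/n = 0.500000

Trapezoidal rule: (h/2)[f(x₀) + 2f(x₁) + 2f(x₂) + ... + f(xₙ)]

x_0 = 1.7500, f(x_0) = 9.378906, coefficient = 1
x_1 = 2.2500, f(x_1) = 25.628906, coefficient = 2
x_2 = 2.7500, f(x_2) = 57.191406, coefficient = 1

I ≈ (0.500000/2) × 117.828125 = 29.457031
Exact value: 28.172656
Error: 1.284375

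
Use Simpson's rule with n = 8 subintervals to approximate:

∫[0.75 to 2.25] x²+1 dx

f(x) = x²+1
a = 0.75, b = 2.25, n = 8
h = (b - a)/n = 0.187500

Simpson's rule: (h/3)[f(x₀) + 4f(x₁) + 2f(x₂) + ... + f(xₙ)]

x_0 = 0.7500, f(x_0) = 1.562500, coefficient = 1
x_1 = 0.9375, f(x_1) = 1.878906, coefficient = 4
x_2 = 1.1250, f(x_2) = 2.265625, coefficient = 2
x_3 = 1.3125, f(x_3) = 2.722656, coefficient = 4
x_4 = 1.5000, f(x_4) = 3.250000, coefficient = 2
x_5 = 1.6875, f(x_5) = 3.847656, coefficient = 4
x_6 = 1.8750, f(x_6) = 4.515625, coefficient = 2
x_7 = 2.0625, f(x_7) = 5.253906, coefficient = 4
x_8 = 2.2500, f(x_8) = 6.062500, coefficient = 1

I ≈ (0.187500/3) × 82.500000 = 5.156250
Exact value: 5.156250
Error: 0.000000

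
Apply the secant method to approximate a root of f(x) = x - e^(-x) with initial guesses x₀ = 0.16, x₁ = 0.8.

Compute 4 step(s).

f(x) = x - e^(-x)
x₀ = 0.16, x₁ = 0.8

Secant formula: x_{n+1} = x_n - f(x_n)(x_n - x_{n-1})/(f(x_n) - f(x_{n-1}))

Iteration 1:
  f(0.160000) = -0.692144
  f(0.800000) = 0.350671
  x_2 = 0.800000 - 0.350671×(0.800000 - 0.160000)/(0.350671 - (-0.692144))
       = 0.584785
Iteration 2:
  f(0.800000) = 0.350671
  f(0.584785) = 0.027559
  x_3 = 0.584785 - 0.027559×(0.584785 - 0.800000)/(0.027559 - 0.350671)
       = 0.566429
Iteration 3:
  f(0.584785) = 0.027559
  f(0.566429) = -0.001120
  x_4 = 0.566429 - (-0.001120)×(0.566429 - 0.584785)/(-0.001120 - 0.027559)
       = 0.567146
Iteration 4:
  f(0.566429) = -0.001120
  f(0.567146) = 0.000004
  x_5 = 0.567146 - 0.000004×(0.567146 - 0.566429)/(0.000004 - (-0.001120))
       = 0.567143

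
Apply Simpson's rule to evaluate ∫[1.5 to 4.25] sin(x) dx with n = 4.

f(x) = sin(x)
a = 1.5, b = 4.25, n = 4
h = (b - a)/n = 0.687500

Simpson's rule: (h/3)[f(x₀) + 4f(x₁) + 2f(x₂) + ... + f(xₙ)]

x_0 = 1.5000, f(x_0) = 0.997495, coefficient = 1
x_1 = 2.1875, f(x_1) = 0.815789, coefficient = 4
x_2 = 2.8750, f(x_2) = 0.263446, coefficient = 2
x_3 = 3.5625, f(x_3) = -0.408589, coefficient = 4
x_4 = 4.2500, f(x_4) = -0.894989, coefficient = 1

I ≈ (0.687500/3) × 2.258200 = 0.517504
Exact value: 0.516825
Error: 0.000679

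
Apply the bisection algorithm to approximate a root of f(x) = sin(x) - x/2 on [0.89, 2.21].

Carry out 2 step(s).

f(x) = sin(x) - x/2
Initial interval: [0.89, 2.21]

Iteration 1:
  c_1 = (0.890000 + 2.210000)/2 = 1.550000
  f(c_1) = f(1.550000) = 0.224784
  f(a) × f(c) ≥ 0, new interval: [1.550000, 2.210000]
Iteration 2:
  c_2 = (1.550000 + 2.210000)/2 = 1.880000
  f(c_2) = f(1.880000) = 0.012576
  f(a) × f(c) ≥ 0, new interval: [1.880000, 2.210000]

After 2 iteration(s), the approximation is c_2 = 1.880000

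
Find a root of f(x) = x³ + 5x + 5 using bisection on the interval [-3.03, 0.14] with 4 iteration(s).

f(x) = x³ + 5x + 5
Initial interval: [-3.03, 0.14]

Iteration 1:
  c_1 = (-3.030000 + 0.140000)/2 = -1.445000
  f(c_1) = f(-1.445000) = -5.242196
  f(a) × f(c) ≥ 0, new interval: [-1.445000, 0.140000]
Iteration 2:
  c_2 = (-1.445000 + 0.140000)/2 = -0.652500
  f(c_2) = f(-0.652500) = 1.459694
  f(a) × f(c) < 0, new interval: [-1.445000, -0.652500]
Iteration 3:
  c_3 = (-1.445000 + (-0.652500))/2 = -1.048750
  f(c_3) = f(-1.048750) = -1.397246
  f(a) × f(c) ≥ 0, new interval: [-1.048750, -0.652500]
Iteration 4:
  c_4 = (-1.048750 + (-0.652500))/2 = -0.850625
  f(c_4) = f(-0.850625) = 0.131394
  f(a) × f(c) < 0, new interval: [-1.048750, -0.850625]

After 4 iteration(s), the approximation is c_4 = -0.850625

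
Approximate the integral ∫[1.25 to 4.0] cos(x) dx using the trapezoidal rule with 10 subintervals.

f(x) = cos(x)
a = 1.25, b = 4.0, n = 10
h = (b - a)/n = 0.275000

Trapezoidal rule: (h/2)[f(x₀) + 2f(x₁) + 2f(x₂) + ... + f(xₙ)]

x_0 = 1.2500, f(x_0) = 0.315322, coefficient = 1
x_1 = 1.5250, f(x_1) = 0.045780, coefficient = 2
x_2 = 1.8000, f(x_2) = -0.227202, coefficient = 2
x_3 = 2.0750, f(x_3) = -0.483110, coefficient = 2
x_4 = 2.3500, f(x_4) = -0.702713, coefficient = 2
x_5 = 2.6250, f(x_5) = -0.869507, coefficient = 2
x_6 = 2.9000, f(x_6) = -0.970958, coefficient = 2
x_7 = 3.1750, f(x_7) = -0.999442, coefficient = 2
x_8 = 3.4500, f(x_8) = -0.952818, coefficient = 2
x_9 = 3.7250, f(x_9) = -0.834590, coefficient = 2
x_10 = 4.0000, f(x_10) = -0.653644, coefficient = 1

I ≈ (0.275000/2) × -12.327444 = -1.695024
Exact value: -1.705787
Error: 0.010764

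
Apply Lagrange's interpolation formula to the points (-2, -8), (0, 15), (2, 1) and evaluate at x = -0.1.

Lagrange interpolation formula:
P(x) = Σ yᵢ × Lᵢ(x)
where Lᵢ(x) = Π_{j≠i} (x - xⱼ)/(xᵢ - xⱼ)

L_0(-0.1) = (-0.1 - 0)/(-2 - 0) × (-0.1 - 2)/(-2 - 2) = 0.026250
L_1(-0.1) = (-0.1 - (-2))/(0 - (-2)) × (-0.1 - 2)/(0 - 2) = 0.997500
L_2(-0.1) = (-0.1 - (-2))/(2 - (-2)) × (-0.1 - 0)/(2 - 0) = -0.023750

P(-0.1) = (-8)×L_0(-0.1) + 15×L_1(-0.1) + 1×L_2(-0.1)
P(-0.1) = 14.728750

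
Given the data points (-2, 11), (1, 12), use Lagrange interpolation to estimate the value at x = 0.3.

Lagrange interpolation formula:
P(x) = Σ yᵢ × Lᵢ(x)
where Lᵢ(x) = Π_{j≠i} (x - xⱼ)/(xᵢ - xⱼ)

L_0(0.3) = (0.3 - 1)/(-2 - 1) = 0.233333
L_1(0.3) = (0.3 - (-2))/(1 - (-2)) = 0.766667

P(0.3) = 11×L_0(0.3) + 12×L_1(0.3)
P(0.3) = 11.766667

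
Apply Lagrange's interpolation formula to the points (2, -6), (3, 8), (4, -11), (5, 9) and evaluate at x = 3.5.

Lagrange interpolation formula:
P(x) = Σ yᵢ × Lᵢ(x)
where Lᵢ(x) = Π_{j≠i} (x - xⱼ)/(xᵢ - xⱼ)

L_0(3.5) = (3.5 - 3)/(2 - 3) × (3.5 - 4)/(2 - 4) × (3.5 - 5)/(2 - 5) = -0.062500
L_1(3.5) = (3.5 - 2)/(3 - 2) × (3.5 - 4)/(3 - 4) × (3.5 - 5)/(3 - 5) = 0.562500
L_2(3.5) = (3.5 - 2)/(4 - 2) × (3.5 - 3)/(4 - 3) × (3.5 - 5)/(4 - 5) = 0.562500
L_3(3.5) = (3.5 - 2)/(5 - 2) × (3.5 - 3)/(5 - 3) × (3.5 - 4)/(5 - 4) = -0.062500

P(3.5) = (-6)×L_0(3.5) + 8×L_1(3.5) + (-11)×L_2(3.5) + 9×L_3(3.5)
P(3.5) = -1.875000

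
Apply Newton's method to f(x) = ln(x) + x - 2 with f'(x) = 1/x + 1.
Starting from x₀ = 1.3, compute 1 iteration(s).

f(x) = ln(x) + x - 2
f'(x) = 1/x + 1
x₀ = 1.3

Newton-Raphson formula: x_{n+1} = x_n - f(x_n)/f'(x_n)

Iteration 1:
  f(1.300000) = -0.437636
  f'(1.300000) = 1.769231
  x_1 = 1.300000 - (-0.437636)/1.769231 = 1.547359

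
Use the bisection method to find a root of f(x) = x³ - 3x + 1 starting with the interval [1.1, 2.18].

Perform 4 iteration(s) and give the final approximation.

f(x) = x³ - 3x + 1
Initial interval: [1.1, 2.18]

Iteration 1:
  c_1 = (1.100000 + 2.180000)/2 = 1.640000
  f(c_1) = f(1.640000) = 0.490944
  f(a) × f(c) < 0, new interval: [1.100000, 1.640000]
Iteration 2:
  c_2 = (1.100000 + 1.640000)/2 = 1.370000
  f(c_2) = f(1.370000) = -0.538647
  f(a) × f(c) ≥ 0, new interval: [1.370000, 1.640000]
Iteration 3:
  c_3 = (1.370000 + 1.640000)/2 = 1.505000
  f(c_3) = f(1.505000) = -0.106137
  f(a) × f(c) ≥ 0, new interval: [1.505000, 1.640000]
Iteration 4:
  c_4 = (1.505000 + 1.640000)/2 = 1.572500
  f(c_4) = f(1.572500) = 0.170909
  f(a) × f(c) < 0, new interval: [1.505000, 1.572500]

After 4 iteration(s), the approximation is c_4 = 1.572500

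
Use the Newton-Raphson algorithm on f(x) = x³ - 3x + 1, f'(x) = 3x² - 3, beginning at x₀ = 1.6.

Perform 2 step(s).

f(x) = x³ - 3x + 1
f'(x) = 3x² - 3
x₀ = 1.6

Newton-Raphson formula: x_{n+1} = x_n - f(x_n)/f'(x_n)

Iteration 1:
  f(1.600000) = 0.296000
  f'(1.600000) = 4.680000
  x_1 = 1.600000 - 0.296000/4.680000 = 1.536752
Iteration 2:
  f(1.536752) = 0.018948
  f'(1.536752) = 4.084821
  x_2 = 1.536752 - 0.018948/4.084821 = 1.532113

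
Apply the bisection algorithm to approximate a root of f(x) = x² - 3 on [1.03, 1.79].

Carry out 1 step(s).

f(x) = x² - 3
Initial interval: [1.03, 1.79]

Iteration 1:
  c_1 = (1.030000 + 1.790000)/2 = 1.410000
  f(c_1) = f(1.410000) = -1.011900
  f(a) × f(c) ≥ 0, new interval: [1.410000, 1.790000]

After 1 iteration(s), the approximation is c_1 = 1.410000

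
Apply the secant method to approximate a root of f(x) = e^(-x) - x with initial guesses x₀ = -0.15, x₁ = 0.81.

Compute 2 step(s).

f(x) = e^(-x) - x
x₀ = -0.15, x₁ = 0.81

Secant formula: x_{n+1} = x_n - f(x_n)(x_n - x_{n-1})/(f(x_n) - f(x_{n-1}))

Iteration 1:
  f(-0.150000) = 1.311834
  f(0.810000) = -0.365142
  x_2 = 0.810000 - (-0.365142)×(0.810000 - (-0.150000))/(-0.365142 - 1.311834)
       = 0.600971
Iteration 2:
  f(0.810000) = -0.365142
  f(0.600971) = -0.052692
  x_3 = 0.600971 - (-0.052692)×(0.600971 - 0.810000)/(-0.052692 - (-0.365142))
       = 0.565720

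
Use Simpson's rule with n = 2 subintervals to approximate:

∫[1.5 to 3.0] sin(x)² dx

f(x) = sin(x)²
a = 1.5, b = 3.0, n = 2
h = (b - a)/n = 0.750000

Simpson's rule: (h/3)[f(x₀) + 4f(x₁) + 2f(x₂) + ... + f(xₙ)]

x_0 = 1.5000, f(x_0) = 0.994996, coefficient = 1
x_1 = 2.2500, f(x_1) = 0.605398, coefficient = 4
x_2 = 3.0000, f(x_2) = 0.019915, coefficient = 1

I ≈ (0.750000/3) × 3.436503 = 0.859126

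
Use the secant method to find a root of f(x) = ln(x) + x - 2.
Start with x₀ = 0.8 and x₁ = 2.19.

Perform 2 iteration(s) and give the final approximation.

f(x) = ln(x) + x - 2
x₀ = 0.8, x₁ = 2.19

Secant formula: x_{n+1} = x_n - f(x_n)(x_n - x_{n-1})/(f(x_n) - f(x_{n-1}))

Iteration 1:
  f(0.800000) = -1.423144
  f(2.190000) = 0.973902
  x_2 = 2.190000 - 0.973902×(2.190000 - 0.800000)/(0.973902 - (-1.423144))
       = 1.625253
Iteration 2:
  f(2.190000) = 0.973902
  f(1.625253) = 0.110917
  x_3 = 1.625253 - 0.110917×(1.625253 - 2.190000)/(0.110917 - 0.973902)
       = 1.552668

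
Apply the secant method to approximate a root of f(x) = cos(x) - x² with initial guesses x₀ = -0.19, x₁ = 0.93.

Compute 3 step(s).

f(x) = cos(x) - x²
x₀ = -0.19, x₁ = 0.93

Secant formula: x_{n+1} = x_n - f(x_n)(x_n - x_{n-1})/(f(x_n) - f(x_{n-1}))

Iteration 1:
  f(-0.190000) = 0.945904
  f(0.930000) = -0.267066
  x_2 = 0.930000 - (-0.267066)×(0.930000 - (-0.190000))/(-0.267066 - 0.945904)
       = 0.683404
Iteration 2:
  f(0.930000) = -0.267066
  f(0.683404) = 0.308387
  x_3 = 0.683404 - 0.308387×(0.683404 - 0.930000)/(0.308387 - (-0.267066))
       = 0.815555
Iteration 3:
  f(0.683404) = 0.308387
  f(0.815555) = 0.020333
  x_4 = 0.815555 - 0.020333×(0.815555 - 0.683404)/(0.020333 - 0.308387)
       = 0.824884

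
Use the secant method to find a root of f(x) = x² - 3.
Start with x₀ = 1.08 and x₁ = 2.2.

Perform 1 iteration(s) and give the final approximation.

f(x) = x² - 3
x₀ = 1.08, x₁ = 2.2

Secant formula: x_{n+1} = x_n - f(x_n)(x_n - x_{n-1})/(f(x_n) - f(x_{n-1}))

Iteration 1:
  f(1.080000) = -1.833600
  f(2.200000) = 1.840000
  x_2 = 2.200000 - 1.840000×(2.200000 - 1.080000)/(1.840000 - (-1.833600))
       = 1.639024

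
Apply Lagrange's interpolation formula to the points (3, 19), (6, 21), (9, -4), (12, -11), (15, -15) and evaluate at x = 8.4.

Lagrange interpolation formula:
P(x) = Σ yᵢ × Lᵢ(x)
where Lᵢ(x) = Π_{j≠i} (x - xⱼ)/(xᵢ - xⱼ)

L_0(8.4) = (8.4 - 6)/(3 - 6) × (8.4 - 9)/(3 - 9) × (8.4 - 12)/(3 - 12) × (8.4 - 15)/(3 - 15) = -0.017600
L_1(8.4) = (8.4 - 3)/(6 - 3) × (8.4 - 9)/(6 - 9) × (8.4 - 12)/(6 - 12) × (8.4 - 15)/(6 - 15) = 0.158400
L_2(8.4) = (8.4 - 3)/(9 - 3) × (8.4 - 6)/(9 - 6) × (8.4 - 12)/(9 - 12) × (8.4 - 15)/(9 - 15) = 0.950400
L_3(8.4) = (8.4 - 3)/(12 - 3) × (8.4 - 6)/(12 - 6) × (8.4 - 9)/(12 - 9) × (8.4 - 15)/(12 - 15) = -0.105600
L_4(8.4) = (8.4 - 3)/(15 - 3) × (8.4 - 6)/(15 - 6) × (8.4 - 9)/(15 - 9) × (8.4 - 12)/(15 - 12) = 0.014400

P(8.4) = 19×L_0(8.4) + 21×L_1(8.4) + (-4)×L_2(8.4) + (-11)×L_3(8.4) + (-15)×L_4(8.4)
P(8.4) = 0.136000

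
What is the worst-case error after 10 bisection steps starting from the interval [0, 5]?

Bisection error bound: |error| ≤ (b-a)/2^n
|error| ≤ (5 - 0)/2^10 = 5/2^10
|error| ≤ 0.0048828125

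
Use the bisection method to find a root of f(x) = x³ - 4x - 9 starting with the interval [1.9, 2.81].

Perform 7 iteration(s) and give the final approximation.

f(x) = x³ - 4x - 9
Initial interval: [1.9, 2.81]

Iteration 1:
  c_1 = (1.900000 + 2.810000)/2 = 2.355000
  f(c_1) = f(2.355000) = -5.359111
  f(a) × f(c) ≥ 0, new interval: [2.355000, 2.810000]
Iteration 2:
  c_2 = (2.355000 + 2.810000)/2 = 2.582500
  f(c_2) = f(2.582500) = -2.106517
  f(a) × f(c) ≥ 0, new interval: [2.582500, 2.810000]
Iteration 3:
  c_3 = (2.582500 + 2.810000)/2 = 2.696250
  f(c_3) = f(2.696250) = -0.183899
  f(a) × f(c) ≥ 0, new interval: [2.696250, 2.810000]
Iteration 4:
  c_4 = (2.696250 + 2.810000)/2 = 2.753125
  f(c_4) = f(2.753125) = 0.855354
  f(a) × f(c) < 0, new interval: [2.696250, 2.753125]
Iteration 5:
  c_5 = (2.696250 + 2.753125)/2 = 2.724687
  f(c_5) = f(2.724687) = 0.329117
  f(a) × f(c) < 0, new interval: [2.696250, 2.724687]
Iteration 6:
  c_6 = (2.696250 + 2.724687)/2 = 2.710469
  f(c_6) = f(2.710469) = 0.070965
  f(a) × f(c) < 0, new interval: [2.696250, 2.710469]
Iteration 7:
  c_7 = (2.696250 + 2.710469)/2 = 2.703359
  f(c_7) = f(2.703359) = -0.056877
  f(a) × f(c) ≥ 0, new interval: [2.703359, 2.710469]

After 7 iteration(s), the approximation is c_7 = 2.703359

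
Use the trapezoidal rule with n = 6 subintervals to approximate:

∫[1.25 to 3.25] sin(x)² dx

f(x) = sin(x)²
a = 1.25, b = 3.25, n = 6
h = (b - a)/n = 0.333333

Trapezoidal rule: (h/2)[f(x₀) + 2f(x₁) + 2f(x₂) + ... + f(xₙ)]

x_0 = 1.2500, f(x_0) = 0.900572, coefficient = 1
x_1 = 1.5833, f(x_1) = 0.999843, coefficient = 2
x_2 = 1.9167, f(x_2) = 0.885068, coefficient = 2
x_3 = 2.2500, f(x_3) = 0.605398, coefficient = 2
x_4 = 2.5833, f(x_4) = 0.280593, coefficient = 2
x_5 = 2.9167, f(x_5) = 0.049744, coefficient = 2
x_6 = 3.2500, f(x_6) = 0.011706, coefficient = 1

I ≈ (0.333333/2) × 6.553571 = 1.092262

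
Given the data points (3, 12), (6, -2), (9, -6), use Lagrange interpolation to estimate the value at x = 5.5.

Lagrange interpolation formula:
P(x) = Σ yᵢ × Lᵢ(x)
where Lᵢ(x) = Π_{j≠i} (x - xⱼ)/(xᵢ - xⱼ)

L_0(5.5) = (5.5 - 6)/(3 - 6) × (5.5 - 9)/(3 - 9) = 0.097222
L_1(5.5) = (5.5 - 3)/(6 - 3) × (5.5 - 9)/(6 - 9) = 0.972222
L_2(5.5) = (5.5 - 3)/(9 - 3) × (5.5 - 6)/(9 - 6) = -0.069444

P(5.5) = 12×L_0(5.5) + (-2)×L_1(5.5) + (-6)×L_2(5.5)
P(5.5) = -0.361111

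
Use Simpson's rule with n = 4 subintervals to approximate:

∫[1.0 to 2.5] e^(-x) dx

f(x) = e^(-x)
a = 1.0, b = 2.5, n = 4
h = (b - a)/n = 0.375000

Simpson's rule: (h/3)[f(x₀) + 4f(x₁) + 2f(x₂) + ... + f(xₙ)]

x_0 = 1.0000, f(x_0) = 0.367879, coefficient = 1
x_1 = 1.3750, f(x_1) = 0.252840, coefficient = 4
x_2 = 1.7500, f(x_2) = 0.173774, coefficient = 2
x_3 = 2.1250, f(x_3) = 0.119433, coefficient = 4
x_4 = 2.5000, f(x_4) = 0.082085, coefficient = 1

I ≈ (0.375000/3) × 2.286603 = 0.285825
Exact value: 0.285794
Error: 0.000031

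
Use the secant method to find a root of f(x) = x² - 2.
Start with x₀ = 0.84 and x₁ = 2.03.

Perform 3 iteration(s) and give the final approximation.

f(x) = x² - 2
x₀ = 0.84, x₁ = 2.03

Secant formula: x_{n+1} = x_n - f(x_n)(x_n - x_{n-1})/(f(x_n) - f(x_{n-1}))

Iteration 1:
  f(0.840000) = -1.294400
  f(2.030000) = 2.120900
  x_2 = 2.030000 - 2.120900×(2.030000 - 0.840000)/(2.120900 - (-1.294400))
       = 1.291010
Iteration 2:
  f(2.030000) = 2.120900
  f(1.291010) = -0.333292
  x_3 = 1.291010 - (-0.333292)×(1.291010 - 2.030000)/(-0.333292 - 2.120900)
       = 1.391369
Iteration 3:
  f(1.291010) = -0.333292
  f(1.391369) = -0.064092
  x_4 = 1.391369 - (-0.064092)×(1.391369 - 1.291010)/(-0.064092 - (-0.333292))
       = 1.415263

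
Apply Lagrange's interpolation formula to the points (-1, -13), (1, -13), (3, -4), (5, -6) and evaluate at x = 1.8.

Lagrange interpolation formula:
P(x) = Σ yᵢ × Lᵢ(x)
where Lᵢ(x) = Π_{j≠i} (x - xⱼ)/(xᵢ - xⱼ)

L_0(1.8) = (1.8 - 1)/(-1 - 1) × (1.8 - 3)/(-1 - 3) × (1.8 - 5)/(-1 - 5) = -0.064000
L_1(1.8) = (1.8 - (-1))/(1 - (-1)) × (1.8 - 3)/(1 - 3) × (1.8 - 5)/(1 - 5) = 0.672000
L_2(1.8) = (1.8 - (-1))/(3 - (-1)) × (1.8 - 1)/(3 - 1) × (1.8 - 5)/(3 - 5) = 0.448000
L_3(1.8) = (1.8 - (-1))/(5 - (-1)) × (1.8 - 1)/(5 - 1) × (1.8 - 3)/(5 - 3) = -0.056000

P(1.8) = (-13)×L_0(1.8) + (-13)×L_1(1.8) + (-4)×L_2(1.8) + (-6)×L_3(1.8)
P(1.8) = -9.360000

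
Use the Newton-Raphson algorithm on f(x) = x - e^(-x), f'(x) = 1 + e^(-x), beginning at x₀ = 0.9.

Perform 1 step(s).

f(x) = x - e^(-x)
f'(x) = 1 + e^(-x)
x₀ = 0.9

Newton-Raphson formula: x_{n+1} = x_n - f(x_n)/f'(x_n)

Iteration 1:
  f(0.900000) = 0.493430
  f'(0.900000) = 1.406570
  x_1 = 0.900000 - 0.493430/1.406570 = 0.549196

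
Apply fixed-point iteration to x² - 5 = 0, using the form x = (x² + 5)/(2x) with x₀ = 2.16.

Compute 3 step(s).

Equation: x² - 5 = 0
Fixed-point form: x = (x² + 5)/(2x)
x₀ = 2.16

x_1 = g(2.160000) = 2.237407
x_2 = g(2.237407) = 2.236068
x_3 = g(2.236068) = 2.236068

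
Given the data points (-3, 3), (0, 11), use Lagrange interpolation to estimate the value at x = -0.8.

Lagrange interpolation formula:
P(x) = Σ yᵢ × Lᵢ(x)
where Lᵢ(x) = Π_{j≠i} (x - xⱼ)/(xᵢ - xⱼ)

L_0(-0.8) = (-0.8 - 0)/(-3 - 0) = 0.266667
L_1(-0.8) = (-0.8 - (-3))/(0 - (-3)) = 0.733333

P(-0.8) = 3×L_0(-0.8) + 11×L_1(-0.8)
P(-0.8) = 8.866667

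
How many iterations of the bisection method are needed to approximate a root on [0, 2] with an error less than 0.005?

We need (b-a)/2^n ≤ 0.005
(2 - 0)/2^n ≤ 0.005
2/2^n ≤ 0.005
2^n ≥ 400
n ≥ log₂(400) = 8.64
n ≥ 9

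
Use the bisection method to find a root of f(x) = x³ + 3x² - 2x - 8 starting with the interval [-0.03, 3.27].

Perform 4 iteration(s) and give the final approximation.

f(x) = x³ + 3x² - 2x - 8
Initial interval: [-0.03, 3.27]

Iteration 1:
  c_1 = (-0.030000 + 3.270000)/2 = 1.620000
  f(c_1) = f(1.620000) = 0.884728
  f(a) × f(c) < 0, new interval: [-0.030000, 1.620000]
Iteration 2:
  c_2 = (-0.030000 + 1.620000)/2 = 0.795000
  f(c_2) = f(0.795000) = -7.191465
  f(a) × f(c) ≥ 0, new interval: [0.795000, 1.620000]
Iteration 3:
  c_3 = (0.795000 + 1.620000)/2 = 1.207500
  f(c_3) = f(1.207500) = -4.280228
  f(a) × f(c) ≥ 0, new interval: [1.207500, 1.620000]
Iteration 4:
  c_4 = (1.207500 + 1.620000)/2 = 1.413750
  f(c_4) = f(1.413750) = -2.005786
  f(a) × f(c) ≥ 0, new interval: [1.413750, 1.620000]

After 4 iteration(s), the approximation is c_4 = 1.413750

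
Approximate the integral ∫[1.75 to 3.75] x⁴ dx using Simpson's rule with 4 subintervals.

f(x) = x⁴
a = 1.75, b = 3.75, n = 4
h = (b - a)/n = 0.500000

Simpson's rule: (h/3)[f(x₀) + 4f(x₁) + 2f(x₂) + ... + f(xₙ)]

x_0 = 1.7500, f(x_0) = 9.378906, coefficient = 1
x_1 = 2.2500, f(x_1) = 25.628906, coefficient = 4
x_2 = 2.7500, f(x_2) = 57.191406, coefficient = 2
x_3 = 3.2500, f(x_3) = 111.566406, coefficient = 4
x_4 = 3.7500, f(x_4) = 197.753906, coefficient = 1

I ≈ (0.500000/3) × 870.296875 = 145.049479
Exact value: 145.032813
Error: 0.016667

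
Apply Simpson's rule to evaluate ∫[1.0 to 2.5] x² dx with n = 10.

f(x) = x²
a = 1.0, b = 2.5, n = 10
h = (b - a)/n = 0.150000

Simpson's rule: (h/3)[f(x₀) + 4f(x₁) + 2f(x₂) + ... + f(xₙ)]

x_0 = 1.0000, f(x_0) = 1.000000, coefficient = 1
x_1 = 1.1500, f(x_1) = 1.322500, coefficient = 4
x_2 = 1.3000, f(x_2) = 1.690000, coefficient = 2
x_3 = 1.4500, f(x_3) = 2.102500, coefficient = 4
x_4 = 1.6000, f(x_4) = 2.560000, coefficient = 2
x_5 = 1.7500, f(x_5) = 3.062500, coefficient = 4
x_6 = 1.9000, f(x_6) = 3.610000, coefficient = 2
x_7 = 2.0500, f(x_7) = 4.202500, coefficient = 4
x_8 = 2.2000, f(x_8) = 4.840000, coefficient = 2
x_9 = 2.3500, f(x_9) = 5.522500, coefficient = 4
x_10 = 2.5000, f(x_10) = 6.250000, coefficient = 1

I ≈ (0.150000/3) × 97.500000 = 4.875000
Exact value: 4.875000
Error: 0.000000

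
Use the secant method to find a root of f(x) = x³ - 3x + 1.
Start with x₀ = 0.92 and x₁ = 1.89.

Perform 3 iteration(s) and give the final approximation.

f(x) = x³ - 3x + 1
x₀ = 0.92, x₁ = 1.89

Secant formula: x_{n+1} = x_n - f(x_n)(x_n - x_{n-1})/(f(x_n) - f(x_{n-1}))

Iteration 1:
  f(0.920000) = -0.981312
  f(1.890000) = 2.081269
  x_2 = 1.890000 - 2.081269×(1.890000 - 0.920000)/(2.081269 - (-0.981312))
       = 1.230807
Iteration 2:
  f(1.890000) = 2.081269
  f(1.230807) = -0.827888
  x_3 = 1.230807 - (-0.827888)×(1.230807 - 1.890000)/(-0.827888 - 2.081269)
       = 1.418400
Iteration 3:
  f(1.230807) = -0.827888
  f(1.418400) = -0.401578
  x_4 = 1.418400 - (-0.401578)×(1.418400 - 1.230807)/(-0.401578 - (-0.827888))
       = 1.595111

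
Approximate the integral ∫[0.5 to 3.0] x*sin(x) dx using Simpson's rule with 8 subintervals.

f(x) = x*sin(x)
a = 0.5, b = 3.0, n = 8
h = (b - a)/n = 0.312500

Simpson's rule: (h/3)[f(x₀) + 4f(x₁) + 2f(x₂) + ... + f(xₙ)]

x_0 = 0.5000, f(x_0) = 0.239713, coefficient = 1
x_1 = 0.8125, f(x_1) = 0.589882, coefficient = 4
x_2 = 1.1250, f(x_2) = 1.015051, coefficient = 2
x_3 = 1.4375, f(x_3) = 1.424748, coefficient = 4
x_4 = 1.7500, f(x_4) = 1.721975, coefficient = 2
x_5 = 2.0625, f(x_5) = 1.818155, coefficient = 4
x_6 = 2.3750, f(x_6) = 1.647502, coefficient = 2
x_7 = 2.6875, f(x_7) = 1.178864, coefficient = 4
x_8 = 3.0000, f(x_8) = 0.423360, coefficient = 1

I ≈ (0.312500/3) × 29.478728 = 3.070701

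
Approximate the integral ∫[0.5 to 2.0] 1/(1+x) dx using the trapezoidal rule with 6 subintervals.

f(x) = 1/(1+x)
a = 0.5, b = 2.0, n = 6
h = (b - a)/n = 0.250000

Trapezoidal rule: (h/2)[f(x₀) + 2f(x₁) + 2f(x₂) + ... + f(xₙ)]

x_0 = 0.5000, f(x_0) = 0.666667, coefficient = 1
x_1 = 0.7500, f(x_1) = 0.571429, coefficient = 2
x_2 = 1.0000, f(x_2) = 0.500000, coefficient = 2
x_3 = 1.2500, f(x_3) = 0.444444, coefficient = 2
x_4 = 1.5000, f(x_4) = 0.400000, coefficient = 2
x_5 = 1.7500, f(x_5) = 0.363636, coefficient = 2
x_6 = 2.0000, f(x_6) = 0.333333, coefficient = 1

I ≈ (0.250000/2) × 5.559019 = 0.694877
Exact value: 0.693147
Error: 0.001730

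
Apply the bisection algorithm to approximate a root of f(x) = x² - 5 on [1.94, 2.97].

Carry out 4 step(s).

f(x) = x² - 5
Initial interval: [1.94, 2.97]

Iteration 1:
  c_1 = (1.940000 + 2.970000)/2 = 2.455000
  f(c_1) = f(2.455000) = 1.027025
  f(a) × f(c) < 0, new interval: [1.940000, 2.455000]
Iteration 2:
  c_2 = (1.940000 + 2.455000)/2 = 2.197500
  f(c_2) = f(2.197500) = -0.170994
  f(a) × f(c) ≥ 0, new interval: [2.197500, 2.455000]
Iteration 3:
  c_3 = (2.197500 + 2.455000)/2 = 2.326250
  f(c_3) = f(2.326250) = 0.411439
  f(a) × f(c) < 0, new interval: [2.197500, 2.326250]
Iteration 4:
  c_4 = (2.197500 + 2.326250)/2 = 2.261875
  f(c_4) = f(2.261875) = 0.116079
  f(a) × f(c) < 0, new interval: [2.197500, 2.261875]

After 4 iteration(s), the approximation is c_4 = 2.261875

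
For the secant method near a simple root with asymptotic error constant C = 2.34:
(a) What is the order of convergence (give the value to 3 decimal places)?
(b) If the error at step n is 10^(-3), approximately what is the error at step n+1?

(a) Secant method has superlinear convergence with order φ = (1+√5)/2 ≈ 1.618.
    This means |e_{n+1}| ≈ C|e_n|^1.618.

(b) With |e_n| = 10^(-3) and C = 2.34:
    |e_{n+1}| ≈ 2.34 × (10^(-3))^1.618 = 2.34 × 10^(-4.85)

(a) ≈ 1.618 (golden ratio); (b) |e_{n+1}| ≈ 3.274e-05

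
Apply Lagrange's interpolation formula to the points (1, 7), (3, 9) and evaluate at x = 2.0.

Lagrange interpolation formula:
P(x) = Σ yᵢ × Lᵢ(x)
where Lᵢ(x) = Π_{j≠i} (x - xⱼ)/(xᵢ - xⱼ)

L_0(2.0) = (2.0 - 3)/(1 - 3) = 0.500000
L_1(2.0) = (2.0 - 1)/(3 - 1) = 0.500000

P(2.0) = 7×L_0(2.0) + 9×L_1(2.0)
P(2.0) = 8.000000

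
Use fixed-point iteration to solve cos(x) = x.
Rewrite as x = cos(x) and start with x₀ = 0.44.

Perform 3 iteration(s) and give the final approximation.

Equation: cos(x) = x
Fixed-point form: x = cos(x)
x₀ = 0.44

x_1 = g(0.440000) = 0.904752
x_2 = g(0.904752) = 0.617881
x_3 = g(0.617881) = 0.815108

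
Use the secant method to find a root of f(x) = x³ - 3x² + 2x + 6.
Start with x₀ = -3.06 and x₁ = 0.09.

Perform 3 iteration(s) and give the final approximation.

f(x) = x³ - 3x² + 2x + 6
x₀ = -3.06, x₁ = 0.09

Secant formula: x_{n+1} = x_n - f(x_n)(x_n - x_{n-1})/(f(x_n) - f(x_{n-1}))

Iteration 1:
  f(-3.060000) = -56.863416
  f(0.090000) = 6.156429
  x_2 = 0.090000 - 6.156429×(0.090000 - (-3.060000))/(6.156429 - (-56.863416))
       = -0.217725
Iteration 2:
  f(0.090000) = 6.156429
  f(-0.217725) = 5.412018
  x_3 = -0.217725 - 5.412018×(-0.217725 - 0.090000)/(5.412018 - 6.156429)
       = -2.454944
Iteration 3:
  f(-0.217725) = 5.412018
  f(-2.454944) = -31.785472
  x_4 = -2.454944 - (-31.785472)×(-2.454944 - (-0.217725))/(-31.785472 - 5.412018)
       = -0.543227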